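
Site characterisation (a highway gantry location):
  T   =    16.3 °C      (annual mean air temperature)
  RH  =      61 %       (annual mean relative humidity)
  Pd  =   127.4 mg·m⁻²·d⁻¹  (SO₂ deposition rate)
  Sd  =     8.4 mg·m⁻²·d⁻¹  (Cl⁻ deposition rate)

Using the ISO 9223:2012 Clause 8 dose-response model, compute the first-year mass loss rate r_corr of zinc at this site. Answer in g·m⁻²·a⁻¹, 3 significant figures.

r_corr = 11.0 g·m⁻²·a⁻¹

zinc: T>10 °C ⇒ hinge -0.071·(16.3−10) = -0.4473
  Pd branch = 0.0129·Pd^0.44·e^(0.046·RH+f) = 1.151 μm/a
  Cl⁻ term: 0.0175·8.4^0.57·exp(0.008·61+0.085·16.3) = 0.3833
  sum: 1.151 + 0.3833 → r_corr = 1.535 μm/a
Convert to mass loss: 1.535 μm/a × 7.14 g/cm³ = 10.96 g·m⁻²·a⁻¹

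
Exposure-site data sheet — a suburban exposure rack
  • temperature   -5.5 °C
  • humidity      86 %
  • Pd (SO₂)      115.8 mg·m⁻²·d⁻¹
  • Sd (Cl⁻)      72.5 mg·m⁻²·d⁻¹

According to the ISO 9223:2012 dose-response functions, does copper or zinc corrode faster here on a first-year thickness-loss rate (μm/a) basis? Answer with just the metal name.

zinc

copper: f(T) = +0.126·(T−10) [T≤10 °C] = -1.9530
  SO₂ term: 0.0053·115.8^0.26·exp(0.059·86-1.9530) = 0.4133
  Sd branch = 0.01025·Sd^0.27·e^(0.036·RH+0.049·T) = 0.5502 μm/a
  r_corr = 0.4133 + 0.5502 = 0.9635 μm/a
zinc: f(T) = +0.038·(T−10) [T≤10 °C] = -0.5890
  Pd branch = 0.0129·Pd^0.44·e^(0.046·RH+f) = 3.026 μm/a
  Sd branch = 0.0175·Sd^0.57·e^(0.008·RH+0.085·T) = 0.2507 μm/a
  r_corr = 3.026 + 0.2507 = 3.277 μm/a
Ordering by μm/a: zinc (3.28) > copper (0.964)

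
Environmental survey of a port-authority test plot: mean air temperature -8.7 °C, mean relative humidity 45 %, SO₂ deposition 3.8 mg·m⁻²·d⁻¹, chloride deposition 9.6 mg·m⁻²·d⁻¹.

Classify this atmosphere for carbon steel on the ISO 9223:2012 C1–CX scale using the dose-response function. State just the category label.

carbon steel: f(T) = +0.150·(T−10) [T≤10 °C] = -2.8050
  sulphur-dioxide contribution → 0.5274 μm/a
  chloride contribution → 1.292 μm/a
  total first-year rate 1.82 μm/a
ISO 9223 Table 2 (carbon steel): 1.3 < 1.82 ≤ 25 μm/a ⇒ C2

C2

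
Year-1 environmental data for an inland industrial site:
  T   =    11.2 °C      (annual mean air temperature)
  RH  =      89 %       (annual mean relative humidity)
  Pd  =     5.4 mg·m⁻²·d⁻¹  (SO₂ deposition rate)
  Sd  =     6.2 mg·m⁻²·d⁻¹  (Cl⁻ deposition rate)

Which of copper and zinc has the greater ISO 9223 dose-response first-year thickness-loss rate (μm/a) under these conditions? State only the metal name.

copper: T>10 °C ⇒ hinge -0.080·(11.2−10) = -0.0960
  sulphur-dioxide contribution → 1.424 μm/a
  chloride contribution → 0.7153 μm/a
  ⇒ r_corr(copper) = 2.139 μm/a
zinc: temperature factor f = -0.071·(1.2) = -0.0852
  sulphur-dioxide contribution → 1.492 μm/a
  chloride contribution → 0.2614 μm/a
  ⇒ r_corr(zinc) = 1.754 μm/a
Ordering by μm/a: copper (2.14) > zinc (1.75)

copper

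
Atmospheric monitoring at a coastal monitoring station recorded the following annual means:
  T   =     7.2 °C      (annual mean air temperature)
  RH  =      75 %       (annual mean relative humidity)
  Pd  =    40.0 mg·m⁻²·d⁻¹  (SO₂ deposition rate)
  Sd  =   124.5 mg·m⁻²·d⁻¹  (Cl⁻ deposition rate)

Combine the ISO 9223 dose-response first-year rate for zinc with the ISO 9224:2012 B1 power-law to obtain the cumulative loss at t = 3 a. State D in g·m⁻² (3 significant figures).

zinc: f(T) = +0.038·(T−10) [T≤10 °C] = -0.1064
  Pd branch = 0.0129·Pd^0.44·e^(0.046·RH+f) = 1.852 μm/a
  Cl⁻ term: 0.0175·124.5^0.57·exp(0.008·75+0.085·7.2) = 0.9197
  r_corr = 1.852 + 0.9197 = 2.772 μm/a
Long-term exponent b (ISO 9224 Table 2, B1) = 0.813
  D(3) = 2.772 × 3^0.813 = 2.772 × 2.443 = 6.771 μm
  Mass loss = 6.771 μm × 7.14 g/cm³ = 48.34 g·m⁻²

D(3) = 48.3 g·m⁻²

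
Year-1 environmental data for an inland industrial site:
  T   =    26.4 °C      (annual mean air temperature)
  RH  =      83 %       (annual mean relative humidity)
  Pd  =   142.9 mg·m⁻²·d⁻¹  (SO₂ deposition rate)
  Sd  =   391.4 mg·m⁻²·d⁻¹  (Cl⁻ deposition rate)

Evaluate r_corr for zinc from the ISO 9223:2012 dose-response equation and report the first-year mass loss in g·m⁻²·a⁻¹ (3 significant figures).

r_corr = 80.4 g·m⁻²·a⁻¹

zinc: temperature factor f = -0.071·(16.4) = -1.1644
  sulphur-dioxide contribution → 1.626 μm/a
  chloride contribution → 9.633 μm/a
  total first-year rate 11.26 μm/a
Convert to mass loss: 11.26 μm/a × 7.14 g/cm³ = 80.39 g·m⁻²·a⁻¹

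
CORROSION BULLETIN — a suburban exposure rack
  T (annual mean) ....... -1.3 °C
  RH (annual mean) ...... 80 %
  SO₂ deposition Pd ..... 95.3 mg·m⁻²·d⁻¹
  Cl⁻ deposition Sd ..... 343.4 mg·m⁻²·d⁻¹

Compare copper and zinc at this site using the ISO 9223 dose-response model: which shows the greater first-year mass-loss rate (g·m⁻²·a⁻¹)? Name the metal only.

copper: T≤10 °C ⇒ hinge +0.126·(-1.3−10) = -1.4238
  SO₂ term: 0.0053·95.3^0.26·exp(0.059·80-1.4238) = 0.4681
  Sd branch = 0.01025·Sd^0.27·e^(0.036·RH+0.049·T) = 0.8289 μm/a
  r_corr = 0.4681 + 0.8289 = 1.297 μm/a
  mass loss = 1.297 μm/a × 8.96 g/cm³ = 11.62 g·m⁻²·a⁻¹
zinc: f(T) = +0.038·(T−10) [T≤10 °C] = -0.4294
  SO₂ term: 0.0129·95.3^0.44·exp(0.046·80-0.4294) = 2.472
  Sd branch = 0.0175·Sd^0.57·e^(0.008·RH+0.085·T) = 0.8287 μm/a
  sum: 2.472 + 0.8287 → r_corr = 3.301 μm/a
  mass loss = 3.301 μm/a × 7.14 g/cm³ = 23.57 g·m⁻²·a⁻¹
Ordering by g·m⁻²·a⁻¹: zinc (23.6) > copper (11.6)

zinc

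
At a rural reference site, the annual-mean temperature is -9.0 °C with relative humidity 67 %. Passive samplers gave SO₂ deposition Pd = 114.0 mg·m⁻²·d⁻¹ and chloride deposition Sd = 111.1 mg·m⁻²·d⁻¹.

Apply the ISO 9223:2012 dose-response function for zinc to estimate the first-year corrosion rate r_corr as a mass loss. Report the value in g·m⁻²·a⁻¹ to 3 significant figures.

r_corr = 9.30 g·m⁻²·a⁻¹

zinc: T≤10 °C ⇒ hinge +0.038·(-9.0−10) = -0.7220
  Pd branch = 0.0129·Pd^0.44·e^(0.046·RH+f) = 1.098 μm/a
  Cl⁻ term: 0.0175·111.1^0.57·exp(0.008·67+0.085·-9.0) = 0.204
  r_corr = 1.098 + 0.204 = 1.302 μm/a
Convert to mass loss: 1.302 μm/a × 7.14 g/cm³ = 9.296 g·m⁻²·a⁻¹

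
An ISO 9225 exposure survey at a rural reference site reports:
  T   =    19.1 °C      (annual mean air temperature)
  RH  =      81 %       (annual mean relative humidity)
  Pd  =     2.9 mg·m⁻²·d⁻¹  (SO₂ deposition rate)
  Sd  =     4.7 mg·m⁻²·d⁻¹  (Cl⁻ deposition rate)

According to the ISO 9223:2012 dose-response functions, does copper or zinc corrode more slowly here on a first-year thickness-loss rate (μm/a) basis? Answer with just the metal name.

zinc

copper: f(T) = -0.080·(T−10) [T>10 °C] = -0.7280
  SO₂ term: 0.0053·2.9^0.26·exp(0.059·81-0.7280) = 0.4016
  Cl⁻ term: 0.01025·4.7^0.27·exp(0.036·81+0.049·19.1) = 0.7329
  r_corr = 0.4016 + 0.7329 = 1.135 μm/a
zinc: f(T) = -0.071·(T−10) [T>10 °C] = -0.6461
  SO₂ term: 0.0129·2.9^0.44·exp(0.046·81-0.6461) = 0.4484
  Sd branch = 0.0175·Sd^0.57·e^(0.008·RH+0.085·T) = 0.4099 μm/a
  sum: 0.4484 + 0.4099 → r_corr = 0.8582 μm/a
Ordering by μm/a: copper (1.13) > zinc (0.858)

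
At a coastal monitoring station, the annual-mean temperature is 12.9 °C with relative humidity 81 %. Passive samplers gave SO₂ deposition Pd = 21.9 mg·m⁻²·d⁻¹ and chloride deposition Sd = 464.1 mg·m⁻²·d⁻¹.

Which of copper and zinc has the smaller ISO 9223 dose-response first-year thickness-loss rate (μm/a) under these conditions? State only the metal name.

copper

copper: T>10 °C ⇒ hinge -0.080·(12.9−10) = -0.2320
  SO₂ term: 0.0053·21.9^0.26·exp(0.059·81-0.2320) = 1.116
  Cl⁻ term: 0.01025·464.1^0.27·exp(0.036·81+0.049·12.9) = 1.869
  r_corr = 1.116 + 1.869 = 2.985 μm/a
zinc: f(T) = -0.071·(T−10) [T>10 °C] = -0.2059
  SO₂ term: 0.0129·21.9^0.44·exp(0.046·81-0.2059) = 1.695
  Sd branch = 0.0175·Sd^0.57·e^(0.008·RH+0.085·T) = 3.316 μm/a
  r_corr = 1.695 + 3.316 = 5.011 μm/a
Ordering by μm/a: zinc (5.01) > copper (2.98)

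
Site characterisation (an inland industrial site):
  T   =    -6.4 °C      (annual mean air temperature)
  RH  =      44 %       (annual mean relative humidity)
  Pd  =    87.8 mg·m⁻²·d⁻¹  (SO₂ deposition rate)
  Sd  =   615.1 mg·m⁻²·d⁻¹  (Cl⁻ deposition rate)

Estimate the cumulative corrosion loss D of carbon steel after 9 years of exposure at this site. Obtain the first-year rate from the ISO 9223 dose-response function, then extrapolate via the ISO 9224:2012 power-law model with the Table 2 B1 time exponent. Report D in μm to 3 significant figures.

carbon steel: temperature factor f = +0.150·(-16.4) = -2.4600
  SO₂ term: 1.77·87.8^0.52·exp(0.02·44-2.4600) = 3.736
  Cl⁻ term: 0.102·615.1^0.62·exp(0.033·44+0.04·-6.4) = 18.08
  r_corr = 3.736 + 18.08 = 21.81 μm/a
Power-law: D(9) = r_corr · 9^0.523
  D(9) = 21.81 × 9^0.523 = 21.81 × 3.156 = 68.84 μm

D(9) = 68.8 μm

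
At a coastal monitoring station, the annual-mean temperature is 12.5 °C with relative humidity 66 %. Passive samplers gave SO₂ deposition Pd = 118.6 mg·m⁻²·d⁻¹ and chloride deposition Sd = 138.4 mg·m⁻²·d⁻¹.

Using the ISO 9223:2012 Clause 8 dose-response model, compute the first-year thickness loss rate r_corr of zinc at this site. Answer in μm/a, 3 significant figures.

r_corr = 3.27 μm/a

zinc: temperature factor f = -0.071·(2.5) = -0.1775
  Pd branch = 0.0129·Pd^0.44·e^(0.046·RH+f) = 1.839 μm/a
  Cl⁻ term: 0.0175·138.4^0.57·exp(0.008·66+0.085·12.5) = 1.426
  sum: 1.839 + 1.426 → r_corr = 3.266 μm/a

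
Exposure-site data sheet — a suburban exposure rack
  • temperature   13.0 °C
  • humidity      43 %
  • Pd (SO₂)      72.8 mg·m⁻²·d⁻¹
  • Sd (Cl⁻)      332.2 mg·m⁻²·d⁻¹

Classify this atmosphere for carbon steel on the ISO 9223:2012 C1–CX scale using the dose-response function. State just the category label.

C4

carbon steel: T>10 °C ⇒ hinge -0.054·(13.0−10) = -0.1620
  SO₂ term: 1.77·72.8^0.52·exp(0.02·43-0.1620) = 33.07
  Cl⁻ term: 0.102·332.2^0.62·exp(0.033·43+0.04·13.0) = 25.94
  r_corr = 33.07 + 25.94 = 59.01 μm/a
ISO 9223 Table 2 (carbon steel): 50 < 59 ≤ 80 μm/a ⇒ C4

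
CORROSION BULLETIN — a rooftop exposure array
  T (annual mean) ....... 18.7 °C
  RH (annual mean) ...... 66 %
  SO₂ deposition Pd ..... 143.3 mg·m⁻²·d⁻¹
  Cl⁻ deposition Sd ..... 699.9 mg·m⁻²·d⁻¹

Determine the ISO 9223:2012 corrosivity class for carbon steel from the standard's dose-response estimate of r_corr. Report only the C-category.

carbon steel: T>10 °C ⇒ hinge -0.054·(18.7−10) = -0.4698
  Pd branch = 1.77·Pd^0.52·e^(0.02·RH+f) = 54.76 μm/a
  Cl⁻ term: 0.102·699.9^0.62·exp(0.033·66+0.04·18.7) = 110.5
  sum: 54.76 + 110.5 → r_corr = 165.2 μm/a
Category bounds: 80…200 μm/a bracket r_corr ⇒ C5

C5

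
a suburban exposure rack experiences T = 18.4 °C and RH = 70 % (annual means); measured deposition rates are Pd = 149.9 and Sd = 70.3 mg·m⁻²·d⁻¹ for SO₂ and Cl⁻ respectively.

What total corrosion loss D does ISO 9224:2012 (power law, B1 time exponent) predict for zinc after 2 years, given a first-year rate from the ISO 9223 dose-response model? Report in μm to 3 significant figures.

D(2) = 5.74 μm

zinc: temperature factor f = -0.071·(8.4) = -0.5964
  Pd branch = 0.0129·Pd^0.44·e^(0.046·RH+f) = 1.612 μm/a
  Cl⁻ term: 0.0175·70.3^0.57·exp(0.008·70+0.085·18.4) = 1.653
  r_corr = 1.612 + 1.653 = 3.265 μm/a
Power-law: D(2) = r_corr · 2^0.813
  D(2) = 3.265 × 2^0.813 = 3.265 × 1.757 = 5.736 μm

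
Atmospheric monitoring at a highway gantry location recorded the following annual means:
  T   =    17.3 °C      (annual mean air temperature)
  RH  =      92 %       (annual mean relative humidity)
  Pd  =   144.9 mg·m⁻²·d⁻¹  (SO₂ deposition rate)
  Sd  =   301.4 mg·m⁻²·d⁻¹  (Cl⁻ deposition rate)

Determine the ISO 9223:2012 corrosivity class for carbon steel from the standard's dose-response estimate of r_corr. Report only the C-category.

CX

carbon steel: f(T) = -0.054·(T−10) [T>10 °C] = -0.3942
  sulphur-dioxide contribution → 99.92 μm/a
  chloride contribution → 146.1 μm/a
  ⇒ r_corr(carbon steel) = 246 μm/a
ISO 9223 Table 2 (carbon steel): 200 < 246 ≤ 700 μm/a ⇒ CX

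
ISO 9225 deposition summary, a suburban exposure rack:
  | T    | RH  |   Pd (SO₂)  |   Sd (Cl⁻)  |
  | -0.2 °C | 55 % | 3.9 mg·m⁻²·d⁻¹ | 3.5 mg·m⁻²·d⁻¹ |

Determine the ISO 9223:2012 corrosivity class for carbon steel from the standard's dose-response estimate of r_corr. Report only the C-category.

carbon steel: f(T) = +0.150·(T−10) [T≤10 °C] = -1.5300
  Pd branch = 1.77·Pd^0.52·e^(0.02·RH+f) = 2.337 μm/a
  Sd branch = 0.102·Sd^0.62·e^(0.033·RH+0.04·T) = 1.351 μm/a
  sum: 2.337 + 1.351 → r_corr = 3.688 μm/a
Category bounds: 1.3…25 μm/a bracket r_corr ⇒ C2

C2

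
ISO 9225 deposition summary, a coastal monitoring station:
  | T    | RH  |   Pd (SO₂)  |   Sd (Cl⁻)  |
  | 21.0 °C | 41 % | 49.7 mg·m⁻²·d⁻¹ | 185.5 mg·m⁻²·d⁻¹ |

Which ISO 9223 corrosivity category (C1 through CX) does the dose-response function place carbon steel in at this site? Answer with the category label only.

C3

carbon steel: f(T) = -0.054·(T−10) [T>10 °C] = -0.5940
  sulphur-dioxide contribution → 16.91 μm/a
  chloride contribution → 23.3 μm/a
  total first-year rate 40.21 μm/a
Category bounds: 25…50 μm/a bracket r_corr ⇒ C3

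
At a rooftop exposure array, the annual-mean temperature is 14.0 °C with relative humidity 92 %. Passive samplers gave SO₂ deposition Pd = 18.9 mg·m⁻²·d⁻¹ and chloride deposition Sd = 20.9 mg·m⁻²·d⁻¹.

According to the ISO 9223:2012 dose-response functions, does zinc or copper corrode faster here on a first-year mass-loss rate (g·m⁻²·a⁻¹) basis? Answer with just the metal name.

zinc: T>10 °C ⇒ hinge -0.071·(14.0−10) = -0.2840
  SO₂ term: 0.0129·18.9^0.44·exp(0.046·92-0.2840) = 2.437
  Cl⁻ term: 0.0175·20.9^0.57·exp(0.008·92+0.085·14.0) = 0.6792
  r_corr = 2.437 + 0.6792 = 3.116 μm/a
  mass loss = 3.116 μm/a × 7.14 g/cm³ = 22.25 g·m⁻²·a⁻¹
copper: temperature factor f = -0.080·(4.0) = -0.3200
  Pd branch = 0.0053·Pd^0.26·e^(0.059·RH+f) = 1.882 μm/a
  Sd branch = 0.01025·Sd^0.27·e^(0.036·RH+0.049·T) = 1.269 μm/a
  r_corr = 1.882 + 1.269 = 3.151 μm/a
  mass loss = 3.151 μm/a × 8.96 g/cm³ = 28.23 g·m⁻²·a⁻¹
Ordering by g·m⁻²·a⁻¹: copper (28.2) > zinc (22.2)

copper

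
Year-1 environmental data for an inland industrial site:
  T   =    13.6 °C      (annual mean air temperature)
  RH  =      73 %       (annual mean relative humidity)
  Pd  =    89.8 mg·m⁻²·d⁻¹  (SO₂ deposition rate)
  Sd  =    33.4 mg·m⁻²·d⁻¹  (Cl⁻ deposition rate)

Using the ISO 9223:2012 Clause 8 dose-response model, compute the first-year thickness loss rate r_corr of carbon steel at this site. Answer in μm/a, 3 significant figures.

r_corr = 82.3 μm/a

carbon steel: T>10 °C ⇒ hinge -0.054·(13.6−10) = -0.1944
  sulphur-dioxide contribution → 65.06 μm/a
  chloride contribution → 17.21 μm/a
  ⇒ r_corr(carbon steel) = 82.27 μm/a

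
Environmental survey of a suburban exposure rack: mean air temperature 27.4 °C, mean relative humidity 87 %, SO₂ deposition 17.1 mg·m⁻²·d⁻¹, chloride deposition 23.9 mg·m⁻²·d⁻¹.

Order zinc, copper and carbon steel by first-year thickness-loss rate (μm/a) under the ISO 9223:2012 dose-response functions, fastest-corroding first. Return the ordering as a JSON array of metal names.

zinc: f(T) = -0.071·(T−10) [T>10 °C] = -1.2354
  Pd branch = 0.0129·Pd^0.44·e^(0.046·RH+f) = 0.7155 μm/a
  Sd branch = 0.0175·Sd^0.57·e^(0.008·RH+0.085·T) = 2.2 μm/a
  sum: 0.7155 + 2.2 → r_corr = 2.916 μm/a
copper: f(T) = -0.080·(T−10) [T>10 °C] = -1.3920
  Pd branch = 0.0053·Pd^0.26·e^(0.059·RH+f) = 0.4673 μm/a
  Cl⁻ term: 0.01025·23.9^0.27·exp(0.036·87+0.049·27.4) = 2.119
  r_corr = 0.4673 + 2.119 = 2.587 μm/a
carbon steel: T>10 °C ⇒ hinge -0.054·(27.4−10) = -0.9396
  Pd branch = 1.77·Pd^0.52·e^(0.02·RH+f) = 17.25 μm/a
  Sd branch = 0.102·Sd^0.62·e^(0.033·RH+0.04·T) = 38.55 μm/a
  sum: 17.25 + 38.55 → r_corr = 55.8 μm/a
Ordering by μm/a: carbon steel (55.8) > zinc (2.92) > copper (2.59)

["carbon steel", "zinc", "copper"]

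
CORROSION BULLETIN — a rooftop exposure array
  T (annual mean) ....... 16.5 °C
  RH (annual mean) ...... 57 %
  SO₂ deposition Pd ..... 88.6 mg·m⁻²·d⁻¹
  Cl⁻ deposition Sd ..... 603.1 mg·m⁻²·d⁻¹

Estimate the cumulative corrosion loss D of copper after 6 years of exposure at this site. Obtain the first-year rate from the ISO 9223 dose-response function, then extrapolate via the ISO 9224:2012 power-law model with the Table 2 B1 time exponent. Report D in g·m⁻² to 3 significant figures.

D(6) = 38.5 g·m⁻²

copper: temperature factor f = -0.080·(6.5) = -0.5200
  sulphur-dioxide contribution → 0.2919 μm/a
  chloride contribution → 1.009 μm/a
  ⇒ r_corr(copper) = 1.301 μm/a
ISO 9224: D(t) = r_corr · t^b with b = 0.667 (copper, B1)
  D(6) = 1.301 × 6^0.667 = 1.301 × 3.304 = 4.297 μm
  Mass loss = 4.297 μm × 8.96 g/cm³ = 38.5 g·m⁻²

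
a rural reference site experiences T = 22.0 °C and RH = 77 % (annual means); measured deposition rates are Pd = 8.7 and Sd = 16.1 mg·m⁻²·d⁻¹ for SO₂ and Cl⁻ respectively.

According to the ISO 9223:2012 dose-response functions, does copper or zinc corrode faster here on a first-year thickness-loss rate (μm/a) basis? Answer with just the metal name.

copper: T>10 °C ⇒ hinge -0.080·(22.0−10) = -0.9600
  SO₂ term: 0.0053·8.7^0.26·exp(0.059·77-0.9600) = 0.3347
  Cl⁻ term: 0.01025·16.1^0.27·exp(0.036·77+0.049·22.0) = 1.02
  r_corr = 0.3347 + 1.02 = 1.355 μm/a
zinc: f(T) = -0.071·(T−10) [T>10 °C] = -0.8520
  SO₂ term: 0.0129·8.7^0.44·exp(0.046·77-0.8520) = 0.4923
  Sd branch = 0.0175·Sd^0.57·e^(0.008·RH+0.085·T) = 1.025 μm/a
  r_corr = 0.4923 + 1.025 = 1.517 μm/a
Ordering by μm/a: zinc (1.52) > copper (1.35)

zinc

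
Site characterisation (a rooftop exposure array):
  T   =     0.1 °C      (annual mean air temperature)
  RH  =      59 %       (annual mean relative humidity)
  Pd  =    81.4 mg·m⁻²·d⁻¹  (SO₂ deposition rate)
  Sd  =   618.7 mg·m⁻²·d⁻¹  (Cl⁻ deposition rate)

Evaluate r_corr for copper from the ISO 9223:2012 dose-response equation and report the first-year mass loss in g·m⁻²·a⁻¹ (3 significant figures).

copper: T≤10 °C ⇒ hinge +0.126·(0.1−10) = -1.2474
  SO₂ term: 0.0053·81.4^0.26·exp(0.059·59-1.2474) = 0.1553
  Cl⁻ term: 0.01025·618.7^0.27·exp(0.036·59+0.049·0.1) = 0.4886
  r_corr = 0.1553 + 0.4886 = 0.6439 μm/a
Convert to mass loss: 0.6439 μm/a × 8.96 g/cm³ = 5.769 g·m⁻²·a⁻¹

r_corr = 5.77 g·m⁻²·a⁻¹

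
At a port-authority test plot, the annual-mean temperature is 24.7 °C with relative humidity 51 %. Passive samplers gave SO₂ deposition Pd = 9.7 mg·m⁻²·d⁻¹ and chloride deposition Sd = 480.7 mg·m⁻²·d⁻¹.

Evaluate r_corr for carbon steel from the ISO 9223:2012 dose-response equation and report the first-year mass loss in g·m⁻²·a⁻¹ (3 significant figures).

carbon steel: f(T) = -0.054·(T−10) [T>10 °C] = -0.7938
  SO₂ term: 1.77·9.7^0.52·exp(0.02·51-0.7938) = 7.233
  Sd branch = 0.102·Sd^0.62·e^(0.033·RH+0.04·T) = 67.82 μm/a
  sum: 7.233 + 67.82 → r_corr = 75.05 μm/a
Convert to mass loss: 75.05 μm/a × 7.85 g/cm³ = 589.2 g·m⁻²·a⁻¹

r_corr = 589 g·m⁻²·a⁻¹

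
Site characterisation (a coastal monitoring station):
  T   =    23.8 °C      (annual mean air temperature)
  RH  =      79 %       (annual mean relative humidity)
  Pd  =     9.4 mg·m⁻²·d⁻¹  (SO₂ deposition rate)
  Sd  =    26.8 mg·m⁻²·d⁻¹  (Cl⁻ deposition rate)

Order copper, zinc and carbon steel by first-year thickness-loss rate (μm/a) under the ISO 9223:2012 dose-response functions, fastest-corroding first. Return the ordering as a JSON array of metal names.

["carbon steel", "zinc", "copper"]

copper: T>10 °C ⇒ hinge -0.080·(23.8−10) = -1.1040
  Pd branch = 0.0053·Pd^0.26·e^(0.059·RH+f) = 0.3327 μm/a
  Sd branch = 0.01025·Sd^0.27·e^(0.036·RH+0.049·T) = 1.374 μm/a
  r_corr = 0.3327 + 1.374 = 1.707 μm/a
zinc: temperature factor f = -0.071·(13.8) = -0.9798
  Pd branch = 0.0129·Pd^0.44·e^(0.046·RH+f) = 0.4914 μm/a
  Sd branch = 0.0175·Sd^0.57·e^(0.008·RH+0.085·T) = 1.622 μm/a
  sum: 0.4914 + 1.622 → r_corr = 2.114 μm/a
carbon steel: f(T) = -0.054·(T−10) [T>10 °C] = -0.7452
  SO₂ term: 1.77·9.4^0.52·exp(0.02·79-0.7452) = 13.08
  Sd branch = 0.102·Sd^0.62·e^(0.033·RH+0.04·T) = 27.52 μm/a
  sum: 13.08 + 27.52 → r_corr = 40.6 μm/a
Ordering by μm/a: carbon steel (40.6) > zinc (2.11) > copper (1.71)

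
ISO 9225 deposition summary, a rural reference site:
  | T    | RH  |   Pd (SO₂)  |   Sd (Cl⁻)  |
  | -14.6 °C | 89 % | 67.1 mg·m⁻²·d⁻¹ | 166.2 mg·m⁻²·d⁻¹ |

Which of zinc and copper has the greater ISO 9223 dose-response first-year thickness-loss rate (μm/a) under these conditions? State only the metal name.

zinc: T≤10 °C ⇒ hinge +0.038·(-14.6−10) = -0.9348
  sulphur-dioxide contribution → 1.934 μm/a
  chloride contribution → 0.1901 μm/a
  total first-year rate 2.124 μm/a
copper: f(T) = +0.126·(T−10) [T≤10 °C] = -3.0996
  sulphur-dioxide contribution → 0.136 μm/a
  chloride contribution → 0.491 μm/a
  ⇒ r_corr(copper) = 0.627 μm/a
Ordering by μm/a: zinc (2.12) > copper (0.627)

zinc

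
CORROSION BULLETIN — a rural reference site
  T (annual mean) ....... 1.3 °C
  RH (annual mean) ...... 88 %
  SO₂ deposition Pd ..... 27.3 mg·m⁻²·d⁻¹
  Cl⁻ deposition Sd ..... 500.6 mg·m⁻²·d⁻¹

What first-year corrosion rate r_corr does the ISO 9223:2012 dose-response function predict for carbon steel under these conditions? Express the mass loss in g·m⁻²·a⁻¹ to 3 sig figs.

carbon steel: temperature factor f = +0.150·(-8.7) = -1.3050
  sulphur-dioxide contribution → 15.57 μm/a
  chloride contribution → 92.48 μm/a
  ⇒ r_corr(carbon steel) = 108.1 μm/a
Convert to mass loss: 108.1 μm/a × 7.85 g/cm³ = 848.2 g·m⁻²·a⁻¹

r_corr = 848 g·m⁻²·a⁻¹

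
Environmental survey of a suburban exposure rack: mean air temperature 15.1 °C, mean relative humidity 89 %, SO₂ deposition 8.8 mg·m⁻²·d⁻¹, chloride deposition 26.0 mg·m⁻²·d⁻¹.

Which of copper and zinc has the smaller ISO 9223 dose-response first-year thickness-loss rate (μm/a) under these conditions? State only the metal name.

zinc

copper: T>10 °C ⇒ hinge -0.080·(15.1−10) = -0.4080
  SO₂ term: 0.0053·8.8^0.26·exp(0.059·89-0.4080) = 1.183
  Cl⁻ term: 0.01025·26.0^0.27·exp(0.036·89+0.049·15.1) = 1.275
  r_corr = 1.183 + 1.275 = 2.459 μm/a
zinc: f(T) = -0.071·(T−10) [T>10 °C] = -0.3621
  SO₂ term: 0.0129·8.8^0.44·exp(0.046·89-0.3621) = 1.403
  Cl⁻ term: 0.0175·26.0^0.57·exp(0.008·89+0.085·15.1) = 0.8245
  r_corr = 1.403 + 0.8245 = 2.227 μm/a
Ordering by μm/a: copper (2.46) > zinc (2.23)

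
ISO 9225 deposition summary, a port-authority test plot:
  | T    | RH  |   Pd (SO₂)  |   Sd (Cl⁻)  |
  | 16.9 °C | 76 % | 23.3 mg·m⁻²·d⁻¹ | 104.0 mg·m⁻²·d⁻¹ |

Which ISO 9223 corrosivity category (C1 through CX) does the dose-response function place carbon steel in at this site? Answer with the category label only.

carbon steel: f(T) = -0.054·(T−10) [T>10 °C] = -0.3726
  SO₂ term: 1.77·23.3^0.52·exp(0.02·76-0.3726) = 28.66
  Cl⁻ term: 0.102·104.0^0.62·exp(0.033·76+0.04·16.9) = 43.85
  r_corr = 28.66 + 43.85 = 72.51 μm/a
ISO 9223 Table 2 (carbon steel): 50 < 72.5 ≤ 80 μm/a ⇒ C4

C4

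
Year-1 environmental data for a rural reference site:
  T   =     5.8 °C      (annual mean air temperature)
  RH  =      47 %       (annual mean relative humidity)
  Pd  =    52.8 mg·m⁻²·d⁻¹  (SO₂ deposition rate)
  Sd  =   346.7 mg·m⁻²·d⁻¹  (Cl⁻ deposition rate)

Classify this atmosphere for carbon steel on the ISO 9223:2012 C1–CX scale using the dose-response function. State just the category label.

carbon steel: f(T) = +0.150·(T−10) [T≤10 °C] = -0.6300
  Pd branch = 1.77·Pd^0.52·e^(0.02·RH+f) = 18.98 μm/a
  Sd branch = 0.102·Sd^0.62·e^(0.033·RH+0.04·T) = 22.79 μm/a
  r_corr = 18.98 + 22.79 = 41.77 μm/a
41.8 μm/a falls in (25, 50] for carbon steel → category C3

C3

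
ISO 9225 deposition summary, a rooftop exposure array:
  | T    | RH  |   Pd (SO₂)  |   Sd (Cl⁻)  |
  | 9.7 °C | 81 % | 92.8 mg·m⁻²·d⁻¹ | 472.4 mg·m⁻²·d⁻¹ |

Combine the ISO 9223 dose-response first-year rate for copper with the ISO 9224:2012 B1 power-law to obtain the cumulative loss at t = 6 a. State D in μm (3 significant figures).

D(6) = 11.8 μm

copper: f(T) = +0.126·(T−10) [T≤10 °C] = -0.0378
  Pd branch = 0.0053·Pd^0.26·e^(0.059·RH+f) = 1.972 μm/a
  Cl⁻ term: 0.01025·472.4^0.27·exp(0.036·81+0.049·9.7) = 1.606
  r_corr = 1.972 + 1.606 = 3.578 μm/a
ISO 9224: D(t) = r_corr · t^b with b = 0.667 (copper, B1)
  D(6) = 3.578 × 6^0.667 = 3.578 × 3.304 = 11.82 μm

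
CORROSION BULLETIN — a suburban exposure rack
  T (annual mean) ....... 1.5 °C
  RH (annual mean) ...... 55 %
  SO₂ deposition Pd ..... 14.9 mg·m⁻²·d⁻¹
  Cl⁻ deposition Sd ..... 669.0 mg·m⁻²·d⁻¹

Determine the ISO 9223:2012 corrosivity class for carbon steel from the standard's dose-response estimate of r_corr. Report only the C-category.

carbon steel: f(T) = +0.150·(T−10) [T≤10 °C] = -1.2750
  Pd branch = 1.77·Pd^0.52·e^(0.02·RH+f) = 6.054 μm/a
  Cl⁻ term: 0.102·669.0^0.62·exp(0.033·55+0.04·1.5) = 37.55
  r_corr = 6.054 + 37.55 = 43.61 μm/a
43.6 μm/a falls in (25, 50] for carbon steel → category C3

C3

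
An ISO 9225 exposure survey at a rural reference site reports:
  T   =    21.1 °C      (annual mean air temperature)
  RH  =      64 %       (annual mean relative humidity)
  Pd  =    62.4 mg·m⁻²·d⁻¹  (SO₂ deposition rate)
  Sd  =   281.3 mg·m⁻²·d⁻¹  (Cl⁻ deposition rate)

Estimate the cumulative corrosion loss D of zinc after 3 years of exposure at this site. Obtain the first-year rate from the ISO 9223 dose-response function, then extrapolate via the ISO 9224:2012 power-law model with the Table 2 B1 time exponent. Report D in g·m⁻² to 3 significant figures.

zinc: f(T) = -0.071·(T−10) [T>10 °C] = -0.7881
  SO₂ term: 0.0129·62.4^0.44·exp(0.046·64-0.7881) = 0.6867
  Cl⁻ term: 0.0175·281.3^0.57·exp(0.008·64+0.085·21.1) = 4.368
  r_corr = 0.6867 + 4.368 = 5.055 μm/a
Power-law: D(3) = r_corr · 3^0.813
  D(3) = 5.055 × 3^0.813 = 5.055 × 2.443 = 12.35 μm
  Mass loss = 12.35 μm × 7.14 g/cm³ = 88.17 g·m⁻²

D(3) = 88.2 g·m⁻²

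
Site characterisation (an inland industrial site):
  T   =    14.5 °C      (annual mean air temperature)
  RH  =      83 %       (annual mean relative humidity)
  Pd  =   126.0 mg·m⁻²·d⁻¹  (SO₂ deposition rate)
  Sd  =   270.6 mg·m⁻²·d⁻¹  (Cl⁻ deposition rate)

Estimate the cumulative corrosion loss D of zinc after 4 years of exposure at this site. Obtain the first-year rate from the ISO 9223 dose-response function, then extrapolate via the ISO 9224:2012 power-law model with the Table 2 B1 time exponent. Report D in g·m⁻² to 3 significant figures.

zinc: f(T) = -0.071·(T−10) [T>10 °C] = -0.3195
  Pd branch = 0.0129·Pd^0.44·e^(0.046·RH+f) = 3.582 μm/a
  Sd branch = 0.0175·Sd^0.57·e^(0.008·RH+0.085·T) = 2.839 μm/a
  sum: 3.582 + 2.839 → r_corr = 6.421 μm/a
ISO 9224: D(t) = r_corr · t^b with b = 0.813 (zinc, B1)
  D(4) = 6.421 × 4^0.813 = 6.421 × 3.087 = 19.82 μm
  Mass loss = 19.82 μm × 7.14 g/cm³ = 141.5 g·m⁻²

D(4) = 141 g·m⁻²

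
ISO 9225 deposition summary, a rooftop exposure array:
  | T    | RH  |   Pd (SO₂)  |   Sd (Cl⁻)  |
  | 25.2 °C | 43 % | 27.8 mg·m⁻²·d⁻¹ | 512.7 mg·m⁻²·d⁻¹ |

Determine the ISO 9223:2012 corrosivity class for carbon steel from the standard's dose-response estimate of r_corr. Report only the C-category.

carbon steel: f(T) = -0.054·(T−10) [T>10 °C] = -0.8208
  SO₂ term: 1.77·27.8^0.52·exp(0.02·43-0.8208) = 10.37
  Sd branch = 0.102·Sd^0.62·e^(0.033·RH+0.04·T) = 55.3 μm/a
  r_corr = 10.37 + 55.3 = 65.68 μm/a
ISO 9223 Table 2 (carbon steel): 50 < 65.7 ≤ 80 μm/a ⇒ C4

C4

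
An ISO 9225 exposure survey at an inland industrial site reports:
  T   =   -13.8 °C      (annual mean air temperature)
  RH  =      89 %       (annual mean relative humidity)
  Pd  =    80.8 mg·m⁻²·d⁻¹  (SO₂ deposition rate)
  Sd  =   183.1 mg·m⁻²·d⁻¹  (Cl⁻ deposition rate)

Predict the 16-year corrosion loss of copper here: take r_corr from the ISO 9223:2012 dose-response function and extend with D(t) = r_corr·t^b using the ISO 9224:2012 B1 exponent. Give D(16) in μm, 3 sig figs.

copper: T≤10 °C ⇒ hinge +0.126·(-13.8−10) = -2.9988
  SO₂ term: 0.0053·80.8^0.26·exp(0.059·89-2.9988) = 0.1579
  Cl⁻ term: 0.01025·183.1^0.27·exp(0.036·89+0.049·-13.8) = 0.5242
  sum: 0.1579 + 0.5242 → r_corr = 0.682 μm/a
Power-law: D(16) = r_corr · 16^0.667
  D(16) = 0.682 × 16^0.667 = 0.682 × 6.355 = 4.335 μm

D(16) = 4.33 μm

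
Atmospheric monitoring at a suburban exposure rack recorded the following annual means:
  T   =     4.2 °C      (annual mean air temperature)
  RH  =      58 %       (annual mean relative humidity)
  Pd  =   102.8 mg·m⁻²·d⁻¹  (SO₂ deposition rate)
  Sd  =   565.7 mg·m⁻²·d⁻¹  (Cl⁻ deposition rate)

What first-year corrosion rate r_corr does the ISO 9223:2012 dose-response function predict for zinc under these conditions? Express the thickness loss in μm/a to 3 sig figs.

r_corr = 2.62 μm/a

zinc: T≤10 °C ⇒ hinge +0.038·(4.2−10) = -0.2204
  Pd branch = 0.0129·Pd^0.44·e^(0.046·RH+f) = 1.145 μm/a
  Cl⁻ term: 0.0175·565.7^0.57·exp(0.008·58+0.085·4.2) = 1.474
  sum: 1.145 + 1.474 → r_corr = 2.619 μm/a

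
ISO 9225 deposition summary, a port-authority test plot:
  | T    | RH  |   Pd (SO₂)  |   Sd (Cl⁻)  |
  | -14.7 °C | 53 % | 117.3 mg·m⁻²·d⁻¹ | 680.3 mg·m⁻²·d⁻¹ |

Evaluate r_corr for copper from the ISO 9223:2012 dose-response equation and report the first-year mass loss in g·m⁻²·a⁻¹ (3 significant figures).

r_corr = 1.92 g·m⁻²·a⁻¹

copper: T≤10 °C ⇒ hinge +0.126·(-14.7−10) = -3.1122
  sulphur-dioxide contribution → 0.01857 μm/a
  chloride contribution → 0.1956 μm/a
  total first-year rate 0.2142 μm/a
Convert to mass loss: 0.2142 μm/a × 8.96 g/cm³ = 1.919 g·m⁻²·a⁻¹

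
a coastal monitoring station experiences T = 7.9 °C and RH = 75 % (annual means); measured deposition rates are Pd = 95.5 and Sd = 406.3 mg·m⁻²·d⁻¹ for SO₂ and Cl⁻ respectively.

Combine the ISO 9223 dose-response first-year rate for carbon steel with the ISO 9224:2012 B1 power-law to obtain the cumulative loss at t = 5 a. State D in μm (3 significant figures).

carbon steel: f(T) = +0.150·(T−10) [T≤10 °C] = -0.3150
  sulphur-dioxide contribution → 61.97 μm/a
  chloride contribution → 68.9 μm/a
  ⇒ r_corr(carbon steel) = 130.9 μm/a
Long-term exponent b (ISO 9224 Table 2, B1) = 0.523
  D(5) = 130.9 × 5^0.523 = 130.9 × 2.32 = 303.7 μm

D(5) = 304 μm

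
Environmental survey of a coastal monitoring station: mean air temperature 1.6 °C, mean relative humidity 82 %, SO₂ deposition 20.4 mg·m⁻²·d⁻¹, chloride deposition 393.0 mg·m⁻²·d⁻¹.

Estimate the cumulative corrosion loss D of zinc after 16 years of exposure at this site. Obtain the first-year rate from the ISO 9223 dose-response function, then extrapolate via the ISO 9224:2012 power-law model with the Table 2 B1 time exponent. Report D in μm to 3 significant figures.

zinc: T≤10 °C ⇒ hinge +0.038·(1.6−10) = -0.3192
  Pd branch = 0.0129·Pd^0.44·e^(0.046·RH+f) = 1.536 μm/a
  Cl⁻ term: 0.0175·393.0^0.57·exp(0.008·82+0.085·1.6) = 1.164
  sum: 1.536 + 1.164 → r_corr = 2.699 μm/a
Long-term exponent b (ISO 9224 Table 2, B1) = 0.813
  D(16) = 2.699 × 16^0.813 = 2.699 × 9.527 = 25.72 μm

D(16) = 25.7 μm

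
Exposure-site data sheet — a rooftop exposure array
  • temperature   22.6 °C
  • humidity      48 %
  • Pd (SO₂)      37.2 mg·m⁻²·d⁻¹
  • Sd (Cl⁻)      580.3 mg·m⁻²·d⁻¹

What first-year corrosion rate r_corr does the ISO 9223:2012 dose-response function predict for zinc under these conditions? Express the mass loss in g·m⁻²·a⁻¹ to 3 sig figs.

zinc: f(T) = -0.071·(T−10) [T>10 °C] = -0.8946
  Pd branch = 0.0129·Pd^0.44·e^(0.046·RH+f) = 0.2355 μm/a
  Cl⁻ term: 0.0175·580.3^0.57·exp(0.008·48+0.085·22.6) = 6.597
  r_corr = 0.2355 + 6.597 = 6.833 μm/a
Convert to mass loss: 6.833 μm/a × 7.14 g/cm³ = 48.79 g·m⁻²·a⁻¹

r_corr = 48.8 g·m⁻²·a⁻¹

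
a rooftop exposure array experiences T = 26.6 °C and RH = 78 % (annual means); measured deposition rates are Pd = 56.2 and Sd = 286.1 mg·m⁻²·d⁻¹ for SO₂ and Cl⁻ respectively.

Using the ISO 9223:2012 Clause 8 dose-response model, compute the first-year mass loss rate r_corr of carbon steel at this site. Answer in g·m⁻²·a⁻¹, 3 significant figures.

carbon steel: T>10 °C ⇒ hinge -0.054·(26.6−10) = -0.8964
  sulphur-dioxide contribution → 27.93 μm/a
  chloride contribution → 129.3 μm/a
  ⇒ r_corr(carbon steel) = 157.2 μm/a
Convert to mass loss: 157.2 μm/a × 7.85 g/cm³ = 1234 g·m⁻²·a⁻¹

r_corr = 1.23e+03 g·m⁻²·a⁻¹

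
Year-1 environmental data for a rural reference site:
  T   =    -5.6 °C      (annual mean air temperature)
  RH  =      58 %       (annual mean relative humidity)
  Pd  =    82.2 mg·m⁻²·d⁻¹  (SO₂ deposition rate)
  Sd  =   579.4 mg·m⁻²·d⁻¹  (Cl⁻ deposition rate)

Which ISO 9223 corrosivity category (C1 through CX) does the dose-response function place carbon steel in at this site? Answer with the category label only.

C3

carbon steel: temperature factor f = +0.150·(-15.6) = -2.3400
  SO₂ term: 1.77·82.2^0.52·exp(0.02·58-2.3400) = 5.386
  Sd branch = 0.102·Sd^0.62·e^(0.033·RH+0.04·T) = 28.55 μm/a
  r_corr = 5.386 + 28.55 = 33.94 μm/a
Category bounds: 25…50 μm/a bracket r_corr ⇒ C3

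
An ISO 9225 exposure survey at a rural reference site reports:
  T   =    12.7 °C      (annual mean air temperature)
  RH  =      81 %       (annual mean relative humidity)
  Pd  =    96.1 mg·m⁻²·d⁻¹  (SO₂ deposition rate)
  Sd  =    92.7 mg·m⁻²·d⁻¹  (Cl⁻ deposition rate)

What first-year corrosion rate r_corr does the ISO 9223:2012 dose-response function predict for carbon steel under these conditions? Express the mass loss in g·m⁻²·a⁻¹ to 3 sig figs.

r_corr = 971 g·m⁻²·a⁻¹

carbon steel: f(T) = -0.054·(T−10) [T>10 °C] = -0.1458
  Pd branch = 1.77·Pd^0.52·e^(0.02·RH+f) = 83.03 μm/a
  Sd branch = 0.102·Sd^0.62·e^(0.033·RH+0.04·T) = 40.71 μm/a
  r_corr = 83.03 + 40.71 = 123.7 μm/a
Convert to mass loss: 123.7 μm/a × 7.85 g/cm³ = 971.3 g·m⁻²·a⁻¹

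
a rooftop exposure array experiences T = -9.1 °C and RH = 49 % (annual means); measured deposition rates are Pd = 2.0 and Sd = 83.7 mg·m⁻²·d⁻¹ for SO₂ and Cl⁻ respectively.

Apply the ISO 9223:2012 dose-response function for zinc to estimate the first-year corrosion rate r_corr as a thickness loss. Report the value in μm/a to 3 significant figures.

zinc: T≤10 °C ⇒ hinge +0.038·(-9.1−10) = -0.7258
  Pd branch = 0.0129·Pd^0.44·e^(0.046·RH+f) = 0.08067 μm/a
  Cl⁻ term: 0.0175·83.7^0.57·exp(0.008·49+0.085·-9.1) = 0.149
  r_corr = 0.08067 + 0.149 = 0.2297 μm/a

r_corr = 0.230 μm/a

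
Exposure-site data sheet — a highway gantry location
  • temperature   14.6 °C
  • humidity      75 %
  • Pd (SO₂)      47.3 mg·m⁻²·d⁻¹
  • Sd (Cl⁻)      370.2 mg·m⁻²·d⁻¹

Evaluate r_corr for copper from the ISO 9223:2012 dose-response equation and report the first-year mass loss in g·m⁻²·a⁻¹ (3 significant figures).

copper: f(T) = -0.080·(T−10) [T>10 °C] = -0.3680
  sulphur-dioxide contribution → 0.835 μm/a
  chloride contribution → 1.54 μm/a
  total first-year rate 2.375 μm/a
Convert to mass loss: 2.375 μm/a × 8.96 g/cm³ = 21.28 g·m⁻²·a⁻¹

r_corr = 21.3 g·m⁻²·a⁻¹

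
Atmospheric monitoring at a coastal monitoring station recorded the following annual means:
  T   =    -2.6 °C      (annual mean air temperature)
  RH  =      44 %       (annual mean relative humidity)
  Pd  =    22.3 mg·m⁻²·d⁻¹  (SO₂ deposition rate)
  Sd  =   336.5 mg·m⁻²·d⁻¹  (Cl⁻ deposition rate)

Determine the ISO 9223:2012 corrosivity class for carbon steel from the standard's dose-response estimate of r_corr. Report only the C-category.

carbon steel: T≤10 °C ⇒ hinge +0.150·(-2.6−10) = -1.8900
  Pd branch = 1.77·Pd^0.52·e^(0.02·RH+f) = 3.239 μm/a
  Cl⁻ term: 0.102·336.5^0.62·exp(0.033·44+0.04·-2.6) = 14.48
  r_corr = 3.239 + 14.48 = 17.72 μm/a
ISO 9223 Table 2 (carbon steel): 1.3 < 17.7 ≤ 25 μm/a ⇒ C2

C2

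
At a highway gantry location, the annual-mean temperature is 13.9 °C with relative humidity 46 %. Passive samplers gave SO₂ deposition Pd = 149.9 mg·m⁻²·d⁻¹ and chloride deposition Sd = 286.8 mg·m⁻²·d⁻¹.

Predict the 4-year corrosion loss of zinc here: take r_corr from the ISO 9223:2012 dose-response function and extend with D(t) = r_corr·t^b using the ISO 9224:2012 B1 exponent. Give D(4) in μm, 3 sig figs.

D(4) = 8.67 μm

zinc: f(T) = -0.071·(T−10) [T>10 °C] = -0.2769
  SO₂ term: 0.0129·149.9^0.44·exp(0.046·46-0.2769) = 0.7356
  Cl⁻ term: 0.0175·286.8^0.57·exp(0.008·46+0.085·13.9) = 2.074
  sum: 0.7356 + 2.074 → r_corr = 2.81 μm/a
Long-term exponent b (ISO 9224 Table 2, B1) = 0.813
  D(4) = 2.81 × 4^0.813 = 2.81 × 3.087 = 8.672 μm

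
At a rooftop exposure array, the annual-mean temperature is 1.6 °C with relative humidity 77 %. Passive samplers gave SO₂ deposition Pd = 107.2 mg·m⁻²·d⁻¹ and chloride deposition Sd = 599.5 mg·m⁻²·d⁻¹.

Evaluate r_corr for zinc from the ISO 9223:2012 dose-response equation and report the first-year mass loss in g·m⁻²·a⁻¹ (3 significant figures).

r_corr = 28.2 g·m⁻²·a⁻¹

zinc: f(T) = +0.038·(T−10) [T≤10 °C] = -0.3192
  SO₂ term: 0.0129·107.2^0.44·exp(0.046·77-0.3192) = 2.532
  Sd branch = 0.0175·Sd^0.57·e^(0.008·RH+0.085·T) = 1.422 μm/a
  r_corr = 2.532 + 1.422 = 3.955 μm/a
Convert to mass loss: 3.955 μm/a × 7.14 g/cm³ = 28.24 g·m⁻²·a⁻¹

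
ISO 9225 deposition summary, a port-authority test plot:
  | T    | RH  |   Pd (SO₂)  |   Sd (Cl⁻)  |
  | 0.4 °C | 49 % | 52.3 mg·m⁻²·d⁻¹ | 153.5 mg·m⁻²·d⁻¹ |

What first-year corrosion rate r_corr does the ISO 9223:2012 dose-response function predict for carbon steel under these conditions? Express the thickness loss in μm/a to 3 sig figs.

r_corr = 20.6 μm/a

carbon steel: f(T) = +0.150·(T−10) [T≤10 °C] = -1.4400
  SO₂ term: 1.77·52.3^0.52·exp(0.02·49-1.4400) = 8.746
  Sd branch = 0.102·Sd^0.62·e^(0.033·RH+0.04·T) = 11.84 μm/a
  sum: 8.746 + 11.84 → r_corr = 20.58 μm/a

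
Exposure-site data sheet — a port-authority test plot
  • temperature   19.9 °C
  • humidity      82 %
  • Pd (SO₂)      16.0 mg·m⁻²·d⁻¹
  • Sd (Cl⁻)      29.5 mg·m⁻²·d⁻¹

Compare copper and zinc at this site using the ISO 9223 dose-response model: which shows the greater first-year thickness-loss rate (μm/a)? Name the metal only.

zinc

copper: f(T) = -0.080·(T−10) [T>10 °C] = -0.7920
  Pd branch = 0.0053·Pd^0.26·e^(0.059·RH+f) = 0.623 μm/a
  Sd branch = 0.01025·Sd^0.27·e^(0.036·RH+0.049·T) = 1.297 μm/a
  r_corr = 0.623 + 1.297 = 1.92 μm/a
zinc: T>10 °C ⇒ hinge -0.071·(19.9−10) = -0.7029
  Pd branch = 0.0129·Pd^0.44·e^(0.046·RH+f) = 0.9404 μm/a
  Cl⁻ term: 0.0175·29.5^0.57·exp(0.008·82+0.085·19.9) = 1.26
  r_corr = 0.9404 + 1.26 = 2.2 μm/a
Ordering by μm/a: zinc (2.2) > copper (1.92)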